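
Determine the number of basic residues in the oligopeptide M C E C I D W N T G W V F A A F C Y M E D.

0

Lysine (K), arginine (R), and histidine (H) have basic, nitrogen-containing side chains.
None of the 21 residues belong to this group.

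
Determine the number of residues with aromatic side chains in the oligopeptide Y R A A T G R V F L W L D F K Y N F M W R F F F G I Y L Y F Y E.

F, W, and Y each carry an aromatic ring on the side chain.
Matching residues: Y1, F9, W11, F14, Y16, F18, W20, F22, F23, F24, Y27, Y29, F30, Y31.

14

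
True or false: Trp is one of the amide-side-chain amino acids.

Only N (asparagine) and Q (glutamine) carry a side-chain carboxamide.
Tryptophan is not in this group.

False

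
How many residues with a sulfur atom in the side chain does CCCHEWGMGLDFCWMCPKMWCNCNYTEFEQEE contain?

10

Only Cys (C) and Met (M) have a sulfur atom in the side chain.
Matching residues: C1, C2, C3, M8, C13, M15, C16, M19, C21, C23.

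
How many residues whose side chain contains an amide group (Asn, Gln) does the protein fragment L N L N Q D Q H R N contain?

Matching residues: N2, N4, Q5, Q7, N10.

5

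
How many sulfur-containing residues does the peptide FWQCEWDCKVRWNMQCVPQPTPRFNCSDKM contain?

6

Only Cys (C) and Met (M) have a sulfur atom in the side chain.
Matching residues: C4, C8, M14, C16, C26, M30.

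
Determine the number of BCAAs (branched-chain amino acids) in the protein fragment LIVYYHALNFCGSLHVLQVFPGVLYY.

10

V, L, and I make up the branched-chain aliphatic group.
Matching residues: L1, I2, V3, L8, L14, V16, L17, V19, V23, L24.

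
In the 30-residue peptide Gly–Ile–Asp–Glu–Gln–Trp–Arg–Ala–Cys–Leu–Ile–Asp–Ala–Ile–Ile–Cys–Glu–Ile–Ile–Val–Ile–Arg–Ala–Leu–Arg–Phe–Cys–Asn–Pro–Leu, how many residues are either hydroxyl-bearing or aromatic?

2

Hydroxyl-bearing: S, T, Y. Aromatic: F, W, Y.
Hydroxyl-bearing residues here: none (0).
Aromatic residues here: Trp6, Phe26 (2).
(Y belongs to both groups, but none appear in this sequence.) Total = 0 + 2 = 2.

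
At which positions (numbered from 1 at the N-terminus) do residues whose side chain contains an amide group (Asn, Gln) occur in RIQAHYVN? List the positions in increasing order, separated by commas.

Matching residues: Q3, N8.

3, 8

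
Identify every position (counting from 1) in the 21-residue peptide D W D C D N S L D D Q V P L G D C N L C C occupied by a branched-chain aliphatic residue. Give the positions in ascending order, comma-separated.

Valine (V), leucine (L), and isoleucine (I) are the branched-chain amino acids.
Matching residues: L8, V12, L14, L19.

8, 12, 14, 19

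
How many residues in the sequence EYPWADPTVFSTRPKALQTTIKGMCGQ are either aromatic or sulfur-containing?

Aromatic: F, W, Y. Sulfur-containing: C, M.
Aromatic residues here: Y2, W4, F10 (3).
Sulfur-containing residues here: M24, C25 (2).
The two groups share no amino acid, so total = 3 + 2 = 5.

5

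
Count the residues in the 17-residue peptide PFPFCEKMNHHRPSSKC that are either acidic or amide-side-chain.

2

Acidic: D, E. Amide-side-chain: N, Q.
Acidic residues here: E6 (1).
Amide-side-chain residues here: N9 (1).
The two groups share no amino acid, so total = 1 + 1 = 2.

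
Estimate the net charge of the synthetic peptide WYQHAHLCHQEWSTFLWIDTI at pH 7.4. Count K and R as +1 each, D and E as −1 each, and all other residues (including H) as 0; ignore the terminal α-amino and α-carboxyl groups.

-2

Positive (K, R): none → +0.
Negative (D, E): E11, D19 → −2.
Net charge = (+0) + (−2) = −2.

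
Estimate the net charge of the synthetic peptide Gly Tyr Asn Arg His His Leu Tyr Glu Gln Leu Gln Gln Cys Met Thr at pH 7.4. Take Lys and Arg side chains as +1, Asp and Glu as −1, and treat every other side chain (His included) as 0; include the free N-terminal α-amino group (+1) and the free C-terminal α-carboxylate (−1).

Positive (K, R): Arg4 → +1.
Negative (D, E): Glu9 → −1.
The N-terminus (+1) and C-terminus (−1) cancel.
Net charge = (+1) + (−1) = 0.

0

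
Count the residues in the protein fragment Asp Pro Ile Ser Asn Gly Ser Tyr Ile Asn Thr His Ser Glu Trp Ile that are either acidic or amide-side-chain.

4

Acidic: D, E. Amide-side-chain: N, Q.
Acidic residues here: Asp1, Glu14 (2).
Amide-side-chain residues here: Asn5, Asn10 (2).
The two groups share no amino acid, so total = 2 + 2 = 4.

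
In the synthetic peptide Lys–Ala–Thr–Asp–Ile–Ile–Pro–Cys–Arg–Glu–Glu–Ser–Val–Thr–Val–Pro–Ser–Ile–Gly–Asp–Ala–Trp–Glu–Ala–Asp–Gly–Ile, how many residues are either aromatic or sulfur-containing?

Aromatic: F, W, Y. Sulfur-containing: C, M.
Aromatic residues here: Trp22 (1).
Sulfur-containing residues here: Cys8 (1).
The two groups share no amino acid, so total = 1 + 1 = 2.

2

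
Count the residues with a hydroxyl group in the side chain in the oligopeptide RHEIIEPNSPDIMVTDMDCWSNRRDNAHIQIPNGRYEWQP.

4

S, T, and Y are the three residues with a side-chain hydroxyl.
Matching residues: S9, T15, S21, Y36.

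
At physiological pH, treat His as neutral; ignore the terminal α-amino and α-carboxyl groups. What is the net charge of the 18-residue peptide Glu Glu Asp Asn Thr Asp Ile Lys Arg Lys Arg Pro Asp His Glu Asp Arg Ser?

-2

The side chains ionized at physiological pH are Lys/Arg (+1) and Asp/Glu (−1); with His treated as neutral, nothing else contributes.
Positive (K, R): Lys8, Arg9, Lys10, Arg11, Arg17 → +5.
Negative (D, E): Glu1, Glu2, Asp3, Asp6, Asp13, Glu15, Asp16 → −7.
Net charge = (+5) + (−7) = −2.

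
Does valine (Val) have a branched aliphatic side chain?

Yes

Valine (V), leucine (L), and isoleucine (I) are the branched-chain amino acids.
Valine is in this group.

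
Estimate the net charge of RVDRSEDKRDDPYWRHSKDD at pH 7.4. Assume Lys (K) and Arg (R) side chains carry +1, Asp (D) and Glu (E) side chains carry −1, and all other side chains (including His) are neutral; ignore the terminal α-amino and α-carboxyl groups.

-1

Positive (K, R): R1, R4, K8, R9, R15, K18 → +6.
Negative (D, E): D3, E6, D7, D10, D11, D19, D20 → −7.
Net charge = (+6) + (−7) = −1.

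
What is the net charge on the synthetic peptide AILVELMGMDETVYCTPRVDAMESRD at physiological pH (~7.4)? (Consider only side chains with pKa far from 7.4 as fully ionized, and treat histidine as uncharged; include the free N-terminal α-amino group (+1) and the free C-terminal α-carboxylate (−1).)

-4

Near pH 7.4, K and R contribute +1 each, D and E contribute −1 each, and every other side chain (His included, as stated) is uncharged.
Positive (K, R): R18, R25 → +2.
Negative (D, E): E5, D10, E11, D20, E23, D26 → −6.
The N-terminus (+1) and C-terminus (−1) cancel.
Net charge = (+2) + (−6) = −4.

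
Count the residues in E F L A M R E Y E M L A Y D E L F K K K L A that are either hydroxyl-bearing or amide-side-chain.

2

Hydroxyl-bearing: S, T, Y. Amide-side-chain: N, Q.
Hydroxyl-bearing residues here: Y8, Y13 (2).
Amide-side-chain residues here: none (0).
The two groups share no amino acid, so total = 2 + 0 = 2.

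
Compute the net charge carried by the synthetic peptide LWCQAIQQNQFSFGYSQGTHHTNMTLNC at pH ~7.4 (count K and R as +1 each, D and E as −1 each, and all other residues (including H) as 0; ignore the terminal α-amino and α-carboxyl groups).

Positive (K, R): none → +0.
Negative (D, E): none → −0.
Net charge = (+0) + (−0) = 0.

0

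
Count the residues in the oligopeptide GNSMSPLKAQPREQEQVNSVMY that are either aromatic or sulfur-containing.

3

Aromatic: F, W, Y. Sulfur-containing: C, M.
Aromatic residues here: Y22 (1).
Sulfur-containing residues here: M4, M21 (2).
The two groups share no amino acid, so total = 1 + 2 = 3.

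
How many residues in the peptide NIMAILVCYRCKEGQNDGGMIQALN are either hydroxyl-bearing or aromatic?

Hydroxyl-bearing: S, T, Y. Aromatic: F, W, Y.
Hydroxyl-bearing residues here: Y9 (1).
Aromatic residues here: Y9 (1).
Y is in both groups, so the 1 Y residue must not be double-counted.
Total = 1 + 1 − 1 = 1.

1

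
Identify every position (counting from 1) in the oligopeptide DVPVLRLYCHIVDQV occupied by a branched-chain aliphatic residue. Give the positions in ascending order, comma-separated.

2, 4, 5, 7, 11, 12, 15

Matching residues: V2, V4, L5, L7, I11, V12, V15.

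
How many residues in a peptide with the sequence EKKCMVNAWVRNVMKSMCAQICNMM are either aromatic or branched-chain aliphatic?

Aromatic: F, W, Y. Branched-chain aliphatic: I, L, V.
Aromatic residues here: W9 (1).
Branched-chain aliphatic residues here: V6, V10, V13, I21 (4).
The two groups share no amino acid, so total = 1 + 4 = 5.

5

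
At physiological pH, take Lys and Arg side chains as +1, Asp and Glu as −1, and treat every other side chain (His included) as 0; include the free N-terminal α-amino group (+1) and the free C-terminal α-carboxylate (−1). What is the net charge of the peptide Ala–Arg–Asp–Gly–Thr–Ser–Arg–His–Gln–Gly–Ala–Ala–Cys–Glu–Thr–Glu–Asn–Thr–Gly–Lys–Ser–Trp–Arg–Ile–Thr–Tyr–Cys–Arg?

+2

Positive (K, R): Arg2, Arg7, Lys20, Arg23, Arg28 → +5.
Negative (D, E): Asp3, Glu14, Glu16 → −3.
The N-terminus (+1) and C-terminus (−1) cancel.
Net charge = (+5) + (−3) = +2.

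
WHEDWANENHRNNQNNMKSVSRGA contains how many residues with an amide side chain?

The amide-side-chain residues are Asn (N) and Gln (Q).
Matching residues: N7, N9, N12, N13, Q14, N15, N16.

7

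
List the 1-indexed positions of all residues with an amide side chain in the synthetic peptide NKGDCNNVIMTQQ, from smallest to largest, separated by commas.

1, 6, 7, 12, 13

Only N (asparagine) and Q (glutamine) carry a side-chain carboxamide.
Matching residues: N1, N6, N7, Q12, Q13.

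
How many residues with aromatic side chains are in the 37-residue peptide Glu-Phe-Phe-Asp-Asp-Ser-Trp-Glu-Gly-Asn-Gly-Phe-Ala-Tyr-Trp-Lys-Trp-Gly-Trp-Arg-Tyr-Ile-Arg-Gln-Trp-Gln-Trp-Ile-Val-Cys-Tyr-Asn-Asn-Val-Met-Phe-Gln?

F, W, and Y each carry an aromatic ring on the side chain.
Matching residues: Phe2, Phe3, Trp7, Phe12, Tyr14, Trp15, Trp17, Trp19, Tyr21, Trp25, Trp27, Tyr31, Phe36.

13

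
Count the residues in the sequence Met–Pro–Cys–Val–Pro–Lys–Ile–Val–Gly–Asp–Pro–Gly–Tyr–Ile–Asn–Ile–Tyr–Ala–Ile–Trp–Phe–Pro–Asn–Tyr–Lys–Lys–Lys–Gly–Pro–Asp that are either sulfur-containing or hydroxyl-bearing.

Sulfur-containing: C, M. Hydroxyl-bearing: S, T, Y.
Sulfur-containing residues here: Met1, Cys3 (2).
Hydroxyl-bearing residues here: Tyr13, Tyr17, Tyr24 (3).
The two groups share no amino acid, so total = 2 + 3 = 5.

5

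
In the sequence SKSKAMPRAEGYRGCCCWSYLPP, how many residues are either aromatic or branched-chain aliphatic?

4

Aromatic: F, W, Y. Branched-chain aliphatic: I, L, V.
Aromatic residues here: Y12, W18, Y20 (3).
Branched-chain aliphatic residues here: L21 (1).
The two groups share no amino acid, so total = 3 + 1 = 4.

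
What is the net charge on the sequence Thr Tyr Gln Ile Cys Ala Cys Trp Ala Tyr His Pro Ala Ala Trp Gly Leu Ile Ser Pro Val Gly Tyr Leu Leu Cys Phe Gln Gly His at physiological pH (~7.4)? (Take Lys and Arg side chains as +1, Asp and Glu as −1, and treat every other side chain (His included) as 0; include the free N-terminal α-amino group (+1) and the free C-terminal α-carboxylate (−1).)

0

Positive (K, R): none → +0.
Negative (D, E): none → −0.
The N-terminus (+1) and C-terminus (−1) cancel.
Net charge = (+0) + (−0) = 0.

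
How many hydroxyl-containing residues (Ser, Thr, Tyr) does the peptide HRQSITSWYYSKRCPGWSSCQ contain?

8

Matching residues: S4, T6, S7, Y9, Y10, S11, S18, S19.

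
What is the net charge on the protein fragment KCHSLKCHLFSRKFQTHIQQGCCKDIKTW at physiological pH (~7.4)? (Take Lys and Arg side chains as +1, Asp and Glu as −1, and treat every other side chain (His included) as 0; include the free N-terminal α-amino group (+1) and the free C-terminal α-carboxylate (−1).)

Positive (K, R): K1, K6, R12, K13, K24, K27 → +6.
Negative (D, E): D25 → −1.
The N-terminus (+1) and C-terminus (−1) cancel.
Net charge = (+6) + (−1) = +5.

+5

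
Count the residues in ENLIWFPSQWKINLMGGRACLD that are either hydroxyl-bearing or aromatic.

Hydroxyl-bearing: S, T, Y. Aromatic: F, W, Y.
Hydroxyl-bearing residues here: S8 (1).
Aromatic residues here: W5, F6, W10 (3).
(Y belongs to both groups, but none appear in this sequence.) Total = 1 + 3 = 4.

4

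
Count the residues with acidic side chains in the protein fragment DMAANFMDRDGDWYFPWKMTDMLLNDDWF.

7

Aspartate (D) and glutamate (E) have carboxylic-acid side chains and are the acidic amino acids.
Matching residues: D1, D8, D10, D12, D21, D26, D27.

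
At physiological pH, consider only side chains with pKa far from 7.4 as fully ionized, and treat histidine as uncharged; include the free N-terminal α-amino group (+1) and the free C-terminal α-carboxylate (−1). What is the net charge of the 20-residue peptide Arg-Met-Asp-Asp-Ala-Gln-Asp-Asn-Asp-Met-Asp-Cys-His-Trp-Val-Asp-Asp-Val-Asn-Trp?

-6

The side chains ionized at physiological pH are Lys/Arg (+1) and Asp/Glu (−1); with His treated as neutral, nothing else contributes.
Positive (K, R): Arg1 → +1.
Negative (D, E): Asp3, Asp4, Asp7, Asp9, Asp11, Asp16, Asp17 → −7.
The N-terminus (+1) and C-terminus (−1) cancel.
Net charge = (+1) + (−7) = −6.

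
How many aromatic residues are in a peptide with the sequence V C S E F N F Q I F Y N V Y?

F, W, and Y each carry an aromatic ring on the side chain.
Matching residues: F5, F7, F10, Y11, Y14.

5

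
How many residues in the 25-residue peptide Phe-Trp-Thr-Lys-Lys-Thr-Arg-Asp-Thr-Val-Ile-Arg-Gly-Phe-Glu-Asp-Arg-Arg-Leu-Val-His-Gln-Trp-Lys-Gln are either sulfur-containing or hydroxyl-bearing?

3

Sulfur-containing: C, M. Hydroxyl-bearing: S, T, Y.
Sulfur-containing residues here: none (0).
Hydroxyl-bearing residues here: Thr3, Thr6, Thr9 (3).
The two groups share no amino acid, so total = 0 + 3 = 3.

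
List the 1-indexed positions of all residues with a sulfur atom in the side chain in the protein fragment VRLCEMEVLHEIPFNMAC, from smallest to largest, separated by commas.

4, 6, 16, 18

Cysteine (C, thiol) and methionine (M, thioether) are the two sulfur-containing amino acids.
Matching residues: C4, M6, M16, C18.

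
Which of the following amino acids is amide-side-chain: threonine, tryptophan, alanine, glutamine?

glutamine

Asparagine (N) and glutamine (Q) have uncharged amide side chains.
Of the listed options, only glutamine belongs to this group.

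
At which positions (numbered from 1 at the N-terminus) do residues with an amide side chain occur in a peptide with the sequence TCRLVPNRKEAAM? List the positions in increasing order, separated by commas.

7

The amide-side-chain residues are Asn (N) and Gln (Q).
Matching residues: N7.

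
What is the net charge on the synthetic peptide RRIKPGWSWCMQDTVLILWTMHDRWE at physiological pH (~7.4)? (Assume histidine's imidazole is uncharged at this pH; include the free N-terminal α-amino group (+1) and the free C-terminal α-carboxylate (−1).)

+1

Near pH 7.4, K and R contribute +1 each, D and E contribute −1 each, and every other side chain (His included, as stated) is uncharged.
Positive (K, R): R1, R2, K4, R24 → +4.
Negative (D, E): D13, D23, E26 → −3.
The N-terminus (+1) and C-terminus (−1) cancel.
Net charge = (+4) + (−3) = +1.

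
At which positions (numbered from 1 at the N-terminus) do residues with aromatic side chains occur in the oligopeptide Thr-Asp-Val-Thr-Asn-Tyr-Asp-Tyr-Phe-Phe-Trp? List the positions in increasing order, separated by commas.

F, W, and Y each carry an aromatic ring on the side chain.
Matching residues: Tyr6, Tyr8, Phe9, Phe10, Trp11.

6, 8, 9, 10, 11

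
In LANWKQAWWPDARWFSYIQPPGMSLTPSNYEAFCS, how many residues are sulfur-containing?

The sulfur-bearing residues are cysteine (–SH) and methionine (–S–CH₃).
Matching residues: M23, C34.

2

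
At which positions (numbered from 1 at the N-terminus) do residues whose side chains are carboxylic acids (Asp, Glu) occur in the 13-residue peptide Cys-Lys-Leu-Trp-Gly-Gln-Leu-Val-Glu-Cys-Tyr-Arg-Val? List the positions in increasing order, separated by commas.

Matching residues: Glu9.

9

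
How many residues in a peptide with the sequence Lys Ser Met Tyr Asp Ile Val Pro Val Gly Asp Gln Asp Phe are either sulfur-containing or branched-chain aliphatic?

4

Sulfur-containing: C, M. Branched-chain aliphatic: I, L, V.
Sulfur-containing residues here: Met3 (1).
Branched-chain aliphatic residues here: Ile6, Val7, Val9 (3).
The two groups share no amino acid, so total = 1 + 3 = 4.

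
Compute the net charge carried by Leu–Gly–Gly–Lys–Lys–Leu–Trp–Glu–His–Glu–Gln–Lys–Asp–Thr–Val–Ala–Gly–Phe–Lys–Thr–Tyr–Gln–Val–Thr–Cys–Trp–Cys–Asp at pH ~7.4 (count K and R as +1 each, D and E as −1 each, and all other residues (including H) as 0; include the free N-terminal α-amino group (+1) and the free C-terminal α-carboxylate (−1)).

0

Positive (K, R): Lys4, Lys5, Lys12, Lys19 → +4.
Negative (D, E): Glu8, Glu10, Asp13, Asp28 → −4.
The N-terminus (+1) and C-terminus (−1) cancel.
Net charge = (+4) + (−4) = 0.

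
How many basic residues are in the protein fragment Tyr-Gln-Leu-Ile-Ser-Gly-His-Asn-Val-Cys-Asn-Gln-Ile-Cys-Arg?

2

Lysine (K), arginine (R), and histidine (H) have basic, nitrogen-containing side chains.
Matching residues: His7, Arg15.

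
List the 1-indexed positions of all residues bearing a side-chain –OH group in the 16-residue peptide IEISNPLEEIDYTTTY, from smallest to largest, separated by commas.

The –OH-bearing residues are Ser, Thr (aliphatic alcohols), and Tyr (phenol).
Matching residues: S4, Y12, T13, T14, T15, Y16.

4, 12, 13, 14, 15, 16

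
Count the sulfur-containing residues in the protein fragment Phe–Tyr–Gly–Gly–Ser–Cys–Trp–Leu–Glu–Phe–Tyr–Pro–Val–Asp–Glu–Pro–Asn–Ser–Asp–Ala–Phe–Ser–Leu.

1

Cysteine (C, thiol) and methionine (M, thioether) are the two sulfur-containing amino acids.
Matching residues: Cys6.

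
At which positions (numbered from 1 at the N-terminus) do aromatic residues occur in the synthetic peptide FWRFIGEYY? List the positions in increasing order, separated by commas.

1, 2, 4, 8, 9

Phenylalanine (F), tryptophan (W), and tyrosine (Y) have aromatic ring side chains.
Matching residues: F1, W2, F4, Y8, Y9.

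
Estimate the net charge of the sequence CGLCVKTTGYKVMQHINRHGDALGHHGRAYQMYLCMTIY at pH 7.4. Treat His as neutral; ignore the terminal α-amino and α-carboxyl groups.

+3

The side chains ionized at physiological pH are Lys/Arg (+1) and Asp/Glu (−1); with His treated as neutral, nothing else contributes.
Positive (K, R): K6, K11, R18, R28 → +4.
Negative (D, E): D21 → −1.
Net charge = (+4) + (−1) = +3.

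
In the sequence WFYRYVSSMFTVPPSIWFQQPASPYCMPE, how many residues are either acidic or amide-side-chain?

3

Acidic: D, E. Amide-side-chain: N, Q.
Acidic residues here: E29 (1).
Amide-side-chain residues here: Q19, Q20 (2).
The two groups share no amino acid, so total = 1 + 2 = 3.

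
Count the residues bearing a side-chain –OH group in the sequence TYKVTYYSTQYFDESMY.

10

S, T, and Y are the three residues with a side-chain hydroxyl.
Matching residues: T1, Y2, T5, Y6, Y7, S8, T9, Y11, S15, Y17.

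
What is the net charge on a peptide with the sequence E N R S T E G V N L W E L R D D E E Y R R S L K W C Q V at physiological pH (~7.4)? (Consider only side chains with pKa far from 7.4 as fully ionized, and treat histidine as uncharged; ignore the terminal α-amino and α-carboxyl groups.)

-2

Near pH 7.4, K and R contribute +1 each, D and E contribute −1 each, and every other side chain (His included, as stated) is uncharged.
Positive (K, R): R3, R14, R20, R21, K24 → +5.
Negative (D, E): E1, E6, E12, D15, D16, E17, E18 → −7.
Net charge = (+5) + (−7) = −2.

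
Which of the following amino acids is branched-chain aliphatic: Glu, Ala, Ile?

Valine (V), leucine (L), and isoleucine (I) are the branched-chain amino acids.
Of the listed options, only Ile belongs to this group.

Ile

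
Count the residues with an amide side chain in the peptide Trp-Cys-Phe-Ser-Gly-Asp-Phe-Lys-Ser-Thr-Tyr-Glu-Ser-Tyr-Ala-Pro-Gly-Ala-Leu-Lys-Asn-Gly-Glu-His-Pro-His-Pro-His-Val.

1

Asparagine (N) and glutamine (Q) have uncharged amide side chains.
Matching residues: Asn21.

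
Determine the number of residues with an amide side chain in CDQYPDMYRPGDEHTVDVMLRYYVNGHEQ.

3

The amide-side-chain residues are Asn (N) and Gln (Q).
Matching residues: Q3, N25, Q29.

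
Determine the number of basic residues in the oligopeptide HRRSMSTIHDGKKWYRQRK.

9

The basic amino acids are Lys (K), Arg (R), and His (H).
Matching residues: H1, R2, R3, H9, K12, K13, R16, R18, K19.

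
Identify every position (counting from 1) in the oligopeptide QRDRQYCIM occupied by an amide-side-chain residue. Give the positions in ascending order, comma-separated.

1, 5

Matching residues: Q1, Q5.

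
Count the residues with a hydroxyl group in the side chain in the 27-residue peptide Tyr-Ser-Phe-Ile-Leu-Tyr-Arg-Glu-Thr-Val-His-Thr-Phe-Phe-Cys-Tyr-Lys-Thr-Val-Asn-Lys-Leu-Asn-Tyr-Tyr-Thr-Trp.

10

The –OH-bearing residues are Ser, Thr (aliphatic alcohols), and Tyr (phenol).
Matching residues: Tyr1, Ser2, Tyr6, Thr9, Thr12, Tyr16, Thr18, Tyr24, Tyr25, Thr26.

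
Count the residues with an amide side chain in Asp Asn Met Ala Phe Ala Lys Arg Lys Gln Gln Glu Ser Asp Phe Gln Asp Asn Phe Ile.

5

The amide-side-chain residues are Asn (N) and Gln (Q).
Matching residues: Asn2, Gln10, Gln11, Gln16, Asn18.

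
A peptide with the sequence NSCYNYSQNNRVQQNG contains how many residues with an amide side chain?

Only N (asparagine) and Q (glutamine) carry a side-chain carboxamide.
Matching residues: N1, N5, Q8, N9, N10, Q13, Q14, N15.

8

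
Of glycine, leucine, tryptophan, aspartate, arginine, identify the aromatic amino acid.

tryptophan

Phenylalanine (F), tryptophan (W), and tyrosine (Y) have aromatic ring side chains.
Of the listed options, only tryptophan belongs to this group.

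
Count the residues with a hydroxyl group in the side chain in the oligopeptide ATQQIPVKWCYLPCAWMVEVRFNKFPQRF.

2

S, T, and Y are the three residues with a side-chain hydroxyl.
Matching residues: T2, Y11.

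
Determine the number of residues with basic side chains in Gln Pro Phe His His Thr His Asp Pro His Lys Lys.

6

Lysine (K), arginine (R), and histidine (H) have basic, nitrogen-containing side chains.
Matching residues: His4, His5, His7, His10, Lys11, Lys12.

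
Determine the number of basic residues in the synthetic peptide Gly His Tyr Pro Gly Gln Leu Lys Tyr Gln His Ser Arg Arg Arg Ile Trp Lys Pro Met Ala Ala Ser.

The basic amino acids are Lys (K), Arg (R), and His (H).
Matching residues: His2, Lys8, His11, Arg13, Arg14, Arg15, Lys18.

7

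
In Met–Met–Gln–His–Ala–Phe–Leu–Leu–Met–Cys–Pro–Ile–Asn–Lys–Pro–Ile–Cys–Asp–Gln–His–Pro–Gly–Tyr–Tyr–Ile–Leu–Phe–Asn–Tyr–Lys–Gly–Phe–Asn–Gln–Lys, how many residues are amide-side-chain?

Only N (asparagine) and Q (glutamine) carry a side-chain carboxamide.
Matching residues: Gln3, Asn13, Gln19, Asn28, Asn33, Gln34.

6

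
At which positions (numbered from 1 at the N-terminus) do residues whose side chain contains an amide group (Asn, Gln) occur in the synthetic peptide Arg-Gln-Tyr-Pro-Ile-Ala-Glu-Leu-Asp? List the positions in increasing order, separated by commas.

2

Matching residues: Gln2.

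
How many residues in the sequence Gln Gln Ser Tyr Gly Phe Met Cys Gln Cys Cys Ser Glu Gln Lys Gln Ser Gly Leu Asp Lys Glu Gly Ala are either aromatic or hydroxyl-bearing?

5

Aromatic: F, W, Y. Hydroxyl-bearing: S, T, Y.
Aromatic residues here: Tyr4, Phe6 (2).
Hydroxyl-bearing residues here: Ser3, Tyr4, Ser12, Ser17 (4).
Y is in both groups, so the 1 Y residue must not be double-counted.
Total = 2 + 4 − 1 = 5.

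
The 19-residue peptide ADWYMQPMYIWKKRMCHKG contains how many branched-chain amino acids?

V, L, and I make up the branched-chain aliphatic group.
Matching residues: I10.

1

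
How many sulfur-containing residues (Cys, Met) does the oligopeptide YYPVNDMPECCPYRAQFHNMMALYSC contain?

Matching residues: M7, C10, C11, M20, M21, C26.

6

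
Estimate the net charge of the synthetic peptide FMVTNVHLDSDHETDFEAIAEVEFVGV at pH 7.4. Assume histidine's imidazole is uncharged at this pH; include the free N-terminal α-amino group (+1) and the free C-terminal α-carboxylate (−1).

-7

At pH ~7.4 the Lys and Arg side chains are protonated (+1), the Asp and Glu side chains are deprotonated (−1), and with His taken as neutral all other side chains carry no charge.
Positive (K, R): none → +0.
Negative (D, E): D9, D11, E13, D15, E17, E21, E23 → −7.
The N-terminus (+1) and C-terminus (−1) cancel.
Net charge = (+0) + (−7) = −7.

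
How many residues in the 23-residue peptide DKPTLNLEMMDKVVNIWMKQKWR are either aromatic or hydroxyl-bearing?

3

Aromatic: F, W, Y. Hydroxyl-bearing: S, T, Y.
Aromatic residues here: W17, W22 (2).
Hydroxyl-bearing residues here: T4 (1).
(Y belongs to both groups, but none appear in this sequence.) Total = 2 + 1 = 3.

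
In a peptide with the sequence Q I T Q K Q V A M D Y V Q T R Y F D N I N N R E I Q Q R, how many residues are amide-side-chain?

Asparagine (N) and glutamine (Q) have uncharged amide side chains.
Matching residues: Q1, Q4, Q6, Q13, N19, N21, N22, Q26, Q27.

9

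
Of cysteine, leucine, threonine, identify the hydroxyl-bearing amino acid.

S, T, and Y are the three residues with a side-chain hydroxyl.
Of the listed options, only threonine belongs to this group.

threonine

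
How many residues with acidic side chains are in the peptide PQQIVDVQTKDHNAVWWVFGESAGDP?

The acidic residues are Asp (D) and Glu (E), whose side chains end in a carboxylate group.
Matching residues: D6, D11, E21, D25.

4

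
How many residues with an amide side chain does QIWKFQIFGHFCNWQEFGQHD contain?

Asparagine (N) and glutamine (Q) have uncharged amide side chains.
Matching residues: Q1, Q6, N13, Q15, Q19.

5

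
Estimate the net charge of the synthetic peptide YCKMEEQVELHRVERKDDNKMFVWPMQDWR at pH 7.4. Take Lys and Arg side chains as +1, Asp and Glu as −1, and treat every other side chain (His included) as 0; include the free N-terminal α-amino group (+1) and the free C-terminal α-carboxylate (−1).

-1

Positive (K, R): K3, R12, R15, K16, K20, R30 → +6.
Negative (D, E): E5, E6, E9, E14, D17, D18, D28 → −7.
The N-terminus (+1) and C-terminus (−1) cancel.
Net charge = (+6) + (−7) = −1.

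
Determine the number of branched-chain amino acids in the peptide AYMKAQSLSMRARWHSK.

V, L, and I make up the branched-chain aliphatic group.
Matching residues: L8.

1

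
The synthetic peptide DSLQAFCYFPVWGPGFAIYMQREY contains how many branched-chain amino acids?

The BCAAs are Val, Leu, and Ile — aliphatic side chains with a branch point.
Matching residues: L3, V11, I18.

3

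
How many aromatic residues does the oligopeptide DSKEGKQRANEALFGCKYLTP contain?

2

The aromatic amino acids are Phe (F, benzyl), Trp (W, indole), and Tyr (Y, phenol).
Matching residues: F14, Y18.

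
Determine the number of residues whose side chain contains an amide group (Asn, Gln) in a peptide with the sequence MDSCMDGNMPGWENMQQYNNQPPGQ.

Matching residues: N8, N14, Q16, Q17, N19, N20, Q21, Q25.

8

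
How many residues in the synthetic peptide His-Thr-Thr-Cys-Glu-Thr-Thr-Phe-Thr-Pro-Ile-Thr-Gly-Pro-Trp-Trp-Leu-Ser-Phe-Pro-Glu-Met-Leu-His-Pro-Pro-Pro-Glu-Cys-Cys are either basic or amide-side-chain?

2

Basic: H, K, R. Amide-side-chain: N, Q.
Basic residues here: His1, His24 (2).
Amide-side-chain residues here: none (0).
The two groups share no amino acid, so total = 2 + 0 = 2.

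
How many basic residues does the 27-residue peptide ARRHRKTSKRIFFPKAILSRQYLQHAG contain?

K, R, and H are the three residues with basic side chains (ε-amine, guanidinium, and imidazole respectively).
Matching residues: R2, R3, H4, R5, K6, K9, R10, K15, R20, H25.

10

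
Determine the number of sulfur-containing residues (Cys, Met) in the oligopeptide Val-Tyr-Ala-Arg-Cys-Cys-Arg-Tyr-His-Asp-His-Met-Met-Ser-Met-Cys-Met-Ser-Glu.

7

Matching residues: Cys5, Cys6, Met12, Met13, Met15, Cys16, Met17.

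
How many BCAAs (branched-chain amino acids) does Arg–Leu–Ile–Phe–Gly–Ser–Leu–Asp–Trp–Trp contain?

3

Valine (V), leucine (L), and isoleucine (I) are the branched-chain amino acids.
Matching residues: Leu2, Ile3, Leu7.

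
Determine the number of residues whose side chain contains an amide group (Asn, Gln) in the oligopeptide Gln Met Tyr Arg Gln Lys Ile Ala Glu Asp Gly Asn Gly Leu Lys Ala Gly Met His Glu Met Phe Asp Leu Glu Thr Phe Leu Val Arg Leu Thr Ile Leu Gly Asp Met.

Matching residues: Gln1, Gln5, Asn12.

3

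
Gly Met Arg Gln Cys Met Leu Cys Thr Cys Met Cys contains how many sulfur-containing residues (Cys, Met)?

Matching residues: Met2, Cys5, Met6, Cys8, Cys10, Met11, Cys12.

7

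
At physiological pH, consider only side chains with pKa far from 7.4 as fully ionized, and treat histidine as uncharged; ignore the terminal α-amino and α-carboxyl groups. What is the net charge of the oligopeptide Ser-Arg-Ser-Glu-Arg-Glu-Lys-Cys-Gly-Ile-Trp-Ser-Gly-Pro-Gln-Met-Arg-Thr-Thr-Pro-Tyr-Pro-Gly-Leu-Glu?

Near pH 7.4, K and R contribute +1 each, D and E contribute −1 each, and every other side chain (His included, as stated) is uncharged.
Positive (K, R): Arg2, Arg5, Lys7, Arg17 → +4.
Negative (D, E): Glu4, Glu6, Glu25 → −3.
Net charge = (+4) + (−3) = +1.

+1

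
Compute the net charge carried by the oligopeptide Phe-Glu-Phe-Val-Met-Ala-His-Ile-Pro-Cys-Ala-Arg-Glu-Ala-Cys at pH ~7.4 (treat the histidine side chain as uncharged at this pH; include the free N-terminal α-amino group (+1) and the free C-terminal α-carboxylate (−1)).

-1

The side chains ionized at physiological pH are Lys/Arg (+1) and Asp/Glu (−1); with His treated as neutral, nothing else contributes.
Positive (K, R): Arg12 → +1.
Negative (D, E): Glu2, Glu13 → −2.
The N-terminus (+1) and C-terminus (−1) cancel.
Net charge = (+1) + (−2) = −1.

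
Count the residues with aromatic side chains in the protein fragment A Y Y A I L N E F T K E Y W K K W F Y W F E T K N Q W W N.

12

Phenylalanine (F), tryptophan (W), and tyrosine (Y) have aromatic ring side chains.
Matching residues: Y2, Y3, F9, Y13, W14, W17, F18, Y19, W20, F21, W27, W28.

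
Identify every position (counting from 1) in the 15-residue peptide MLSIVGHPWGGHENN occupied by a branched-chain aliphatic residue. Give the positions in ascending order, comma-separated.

The BCAAs are Val, Leu, and Ile — aliphatic side chains with a branch point.
Matching residues: L2, I4, V5.

2, 4, 5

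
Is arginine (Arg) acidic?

Only D (aspartate) and E (glutamate) carry a side-chain carboxylic acid.
Arginine is not in this group.

No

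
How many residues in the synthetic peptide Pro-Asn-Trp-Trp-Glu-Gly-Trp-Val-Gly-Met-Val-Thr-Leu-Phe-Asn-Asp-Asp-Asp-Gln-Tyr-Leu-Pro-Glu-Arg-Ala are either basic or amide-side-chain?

Basic: H, K, R. Amide-side-chain: N, Q.
Basic residues here: Arg24 (1).
Amide-side-chain residues here: Asn2, Asn15, Gln19 (3).
The two groups share no amino acid, so total = 1 + 3 = 4.

4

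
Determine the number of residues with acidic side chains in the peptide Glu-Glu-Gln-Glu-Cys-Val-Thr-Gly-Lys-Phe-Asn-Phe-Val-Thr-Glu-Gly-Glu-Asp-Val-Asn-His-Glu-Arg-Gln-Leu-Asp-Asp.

9

The acidic residues are Asp (D) and Glu (E), whose side chains end in a carboxylate group.
Matching residues: Glu1, Glu2, Glu4, Glu15, Glu17, Asp18, Glu22, Asp26, Asp27.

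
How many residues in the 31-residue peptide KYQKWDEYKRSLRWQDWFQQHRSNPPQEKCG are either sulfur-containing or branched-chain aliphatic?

Sulfur-containing: C, M. Branched-chain aliphatic: I, L, V.
Sulfur-containing residues here: C30 (1).
Branched-chain aliphatic residues here: L12 (1).
The two groups share no amino acid, so total = 1 + 1 = 2.

2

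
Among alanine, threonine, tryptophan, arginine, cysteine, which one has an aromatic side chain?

The aromatic amino acids are Phe (F, benzyl), Trp (W, indole), and Tyr (Y, phenol).
Of the listed options, only tryptophan belongs to this group.

tryptophan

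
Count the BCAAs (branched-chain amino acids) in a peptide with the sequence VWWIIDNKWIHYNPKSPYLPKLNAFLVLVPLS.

V, L, and I make up the branched-chain aliphatic group.
Matching residues: V1, I4, I5, I10, L19, L22, L26, V27, L28, V29, L31.

11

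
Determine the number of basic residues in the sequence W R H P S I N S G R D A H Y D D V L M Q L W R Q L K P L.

6

K, R, and H are the three residues with basic side chains (ε-amine, guanidinium, and imidazole respectively).
Matching residues: R2, H3, R10, H13, R23, K26.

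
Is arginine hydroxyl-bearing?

No

The –OH-bearing residues are Ser, Thr (aliphatic alcohols), and Tyr (phenol).
Arginine is not in this group.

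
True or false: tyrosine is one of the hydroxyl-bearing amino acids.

True

Serine (S), threonine (T), and tyrosine (Y) each carry a hydroxyl group on the side chain.
Tyrosine is in this group.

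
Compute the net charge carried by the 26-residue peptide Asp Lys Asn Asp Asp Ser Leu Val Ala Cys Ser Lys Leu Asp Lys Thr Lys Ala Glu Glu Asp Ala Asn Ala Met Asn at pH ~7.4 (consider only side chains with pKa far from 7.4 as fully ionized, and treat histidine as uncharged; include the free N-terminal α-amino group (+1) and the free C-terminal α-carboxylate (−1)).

The side chains ionized at physiological pH are Lys/Arg (+1) and Asp/Glu (−1); with His treated as neutral, nothing else contributes.
Positive (K, R): Lys2, Lys12, Lys15, Lys17 → +4.
Negative (D, E): Asp1, Asp4, Asp5, Asp14, Glu19, Glu20, Asp21 → −7.
The N-terminus (+1) and C-terminus (−1) cancel.
Net charge = (+4) + (−7) = −3.

-3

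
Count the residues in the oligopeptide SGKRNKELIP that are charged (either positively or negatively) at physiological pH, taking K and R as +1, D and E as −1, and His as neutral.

4

Charged side chains at pH ~7.4: K, R (positive); D, E (negative).
Matching residues: K3, R4, K6, E7.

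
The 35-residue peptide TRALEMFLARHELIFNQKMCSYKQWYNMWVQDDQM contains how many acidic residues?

The acidic residues are Asp (D) and Glu (E), whose side chains end in a carboxylate group.
Matching residues: E5, E12, D32, D33.

4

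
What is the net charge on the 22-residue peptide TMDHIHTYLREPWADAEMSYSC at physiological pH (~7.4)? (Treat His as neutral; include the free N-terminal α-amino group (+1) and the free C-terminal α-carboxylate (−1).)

-3

At pH ~7.4 the Lys and Arg side chains are protonated (+1), the Asp and Glu side chains are deprotonated (−1), and with His taken as neutral all other side chains carry no charge.
Positive (K, R): R10 → +1.
Negative (D, E): D3, E11, D15, E17 → −4.
The N-terminus (+1) and C-terminus (−1) cancel.
Net charge = (+1) + (−4) = −3.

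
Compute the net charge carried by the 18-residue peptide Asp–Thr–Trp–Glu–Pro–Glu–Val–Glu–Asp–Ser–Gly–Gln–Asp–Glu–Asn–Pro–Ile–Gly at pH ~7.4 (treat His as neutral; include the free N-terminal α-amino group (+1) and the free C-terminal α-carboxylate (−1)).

The side chains ionized at physiological pH are Lys/Arg (+1) and Asp/Glu (−1); with His treated as neutral, nothing else contributes.
Positive (K, R): none → +0.
Negative (D, E): Asp1, Glu4, Glu6, Glu8, Asp9, Asp13, Glu14 → −7.
The N-terminus (+1) and C-terminus (−1) cancel.
Net charge = (+0) + (−7) = −7.

-7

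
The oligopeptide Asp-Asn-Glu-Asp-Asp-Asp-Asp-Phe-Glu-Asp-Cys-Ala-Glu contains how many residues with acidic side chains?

9

The acidic residues are Asp (D) and Glu (E), whose side chains end in a carboxylate group.
Matching residues: Asp1, Glu3, Asp4, Asp5, Asp6, Asp7, Glu9, Asp10, Glu13.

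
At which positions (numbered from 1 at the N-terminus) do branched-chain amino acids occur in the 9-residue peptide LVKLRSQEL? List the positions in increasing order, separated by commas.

1, 2, 4, 9

Valine (V), leucine (L), and isoleucine (I) are the branched-chain amino acids.
Matching residues: L1, V2, L4, L9.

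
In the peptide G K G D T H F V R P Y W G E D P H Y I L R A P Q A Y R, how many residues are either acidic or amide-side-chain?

4

Acidic: D, E. Amide-side-chain: N, Q.
Acidic residues here: D4, E14, D15 (3).
Amide-side-chain residues here: Q24 (1).
The two groups share no amino acid, so total = 3 + 1 = 4.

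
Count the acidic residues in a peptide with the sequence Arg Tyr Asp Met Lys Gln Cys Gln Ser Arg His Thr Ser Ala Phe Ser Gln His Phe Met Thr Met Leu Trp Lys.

1

Only D (aspartate) and E (glutamate) carry a side-chain carboxylic acid.
Matching residues: Asp3.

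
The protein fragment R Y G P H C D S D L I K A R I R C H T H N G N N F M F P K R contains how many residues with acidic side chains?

2

Aspartate (D) and glutamate (E) have carboxylic-acid side chains and are the acidic amino acids.
Matching residues: D7, D9.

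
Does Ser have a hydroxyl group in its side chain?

Yes

S, T, and Y are the three residues with a side-chain hydroxyl.
Serine is in this group.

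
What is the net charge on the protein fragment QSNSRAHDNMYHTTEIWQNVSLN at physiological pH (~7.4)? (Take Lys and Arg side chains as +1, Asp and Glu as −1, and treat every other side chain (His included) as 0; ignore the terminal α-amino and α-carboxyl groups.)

-1

Positive (K, R): R5 → +1.
Negative (D, E): D8, E15 → −2.
Net charge = (+1) + (−2) = −1.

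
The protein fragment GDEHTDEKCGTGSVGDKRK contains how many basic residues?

5

The basic amino acids are Lys (K), Arg (R), and His (H).
Matching residues: H4, K8, K17, R18, K19.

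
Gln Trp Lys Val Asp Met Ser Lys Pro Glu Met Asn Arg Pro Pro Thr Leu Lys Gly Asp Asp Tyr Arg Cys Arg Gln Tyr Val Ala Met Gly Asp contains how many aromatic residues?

The aromatic amino acids are Phe (F, benzyl), Trp (W, indole), and Tyr (Y, phenol).
Matching residues: Trp2, Tyr22, Tyr27.

3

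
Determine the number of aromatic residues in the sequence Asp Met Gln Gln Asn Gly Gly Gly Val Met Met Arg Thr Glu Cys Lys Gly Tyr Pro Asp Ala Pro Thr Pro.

F, W, and Y each carry an aromatic ring on the side chain.
Matching residues: Tyr18.

1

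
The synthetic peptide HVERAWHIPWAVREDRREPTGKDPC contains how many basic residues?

K, R, and H are the three residues with basic side chains (ε-amine, guanidinium, and imidazole respectively).
Matching residues: H1, R4, H7, R13, R16, R17, K22.

7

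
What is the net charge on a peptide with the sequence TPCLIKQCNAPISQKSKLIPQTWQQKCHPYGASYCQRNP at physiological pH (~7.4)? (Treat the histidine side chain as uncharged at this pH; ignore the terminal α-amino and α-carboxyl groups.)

+5

The side chains ionized at physiological pH are Lys/Arg (+1) and Asp/Glu (−1); with His treated as neutral, nothing else contributes.
Positive (K, R): K6, K15, K17, K26, R37 → +5.
Negative (D, E): none → −0.
Net charge = (+5) + (−0) = +5.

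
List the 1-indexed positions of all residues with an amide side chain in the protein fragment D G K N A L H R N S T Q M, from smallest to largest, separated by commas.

Asparagine (N) and glutamine (Q) have uncharged amide side chains.
Matching residues: N4, N9, Q12.

4, 9, 12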